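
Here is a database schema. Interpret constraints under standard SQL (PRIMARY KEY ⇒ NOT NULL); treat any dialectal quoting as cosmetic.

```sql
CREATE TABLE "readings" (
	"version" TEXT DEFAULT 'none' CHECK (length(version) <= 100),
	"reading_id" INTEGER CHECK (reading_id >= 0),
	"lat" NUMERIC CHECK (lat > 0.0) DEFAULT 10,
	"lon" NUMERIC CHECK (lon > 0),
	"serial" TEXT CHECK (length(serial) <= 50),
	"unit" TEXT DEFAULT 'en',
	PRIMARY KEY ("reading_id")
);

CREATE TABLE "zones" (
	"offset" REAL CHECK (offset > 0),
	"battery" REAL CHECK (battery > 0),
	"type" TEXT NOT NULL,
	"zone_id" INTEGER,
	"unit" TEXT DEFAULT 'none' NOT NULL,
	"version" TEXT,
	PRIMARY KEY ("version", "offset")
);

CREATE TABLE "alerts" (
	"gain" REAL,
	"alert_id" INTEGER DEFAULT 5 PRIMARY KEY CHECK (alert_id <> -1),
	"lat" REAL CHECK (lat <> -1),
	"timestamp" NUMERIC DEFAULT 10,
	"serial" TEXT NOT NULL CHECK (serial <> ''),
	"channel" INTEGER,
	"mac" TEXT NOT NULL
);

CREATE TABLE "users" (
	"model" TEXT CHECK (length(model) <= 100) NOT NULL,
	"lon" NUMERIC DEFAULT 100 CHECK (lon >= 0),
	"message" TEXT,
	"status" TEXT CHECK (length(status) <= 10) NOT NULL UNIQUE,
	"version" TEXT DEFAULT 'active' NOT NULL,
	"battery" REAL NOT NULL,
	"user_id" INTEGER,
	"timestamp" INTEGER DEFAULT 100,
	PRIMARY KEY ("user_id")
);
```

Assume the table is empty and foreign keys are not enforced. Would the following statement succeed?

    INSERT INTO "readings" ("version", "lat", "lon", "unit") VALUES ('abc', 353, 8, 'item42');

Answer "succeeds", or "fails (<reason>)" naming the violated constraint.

fails (NOT NULL on reading_id)

reading_id is omitted from the column list and has no DEFAULT, so it would receive NULL.
But reading_id is part of the PRIMARY KEY (implied NOT NULL).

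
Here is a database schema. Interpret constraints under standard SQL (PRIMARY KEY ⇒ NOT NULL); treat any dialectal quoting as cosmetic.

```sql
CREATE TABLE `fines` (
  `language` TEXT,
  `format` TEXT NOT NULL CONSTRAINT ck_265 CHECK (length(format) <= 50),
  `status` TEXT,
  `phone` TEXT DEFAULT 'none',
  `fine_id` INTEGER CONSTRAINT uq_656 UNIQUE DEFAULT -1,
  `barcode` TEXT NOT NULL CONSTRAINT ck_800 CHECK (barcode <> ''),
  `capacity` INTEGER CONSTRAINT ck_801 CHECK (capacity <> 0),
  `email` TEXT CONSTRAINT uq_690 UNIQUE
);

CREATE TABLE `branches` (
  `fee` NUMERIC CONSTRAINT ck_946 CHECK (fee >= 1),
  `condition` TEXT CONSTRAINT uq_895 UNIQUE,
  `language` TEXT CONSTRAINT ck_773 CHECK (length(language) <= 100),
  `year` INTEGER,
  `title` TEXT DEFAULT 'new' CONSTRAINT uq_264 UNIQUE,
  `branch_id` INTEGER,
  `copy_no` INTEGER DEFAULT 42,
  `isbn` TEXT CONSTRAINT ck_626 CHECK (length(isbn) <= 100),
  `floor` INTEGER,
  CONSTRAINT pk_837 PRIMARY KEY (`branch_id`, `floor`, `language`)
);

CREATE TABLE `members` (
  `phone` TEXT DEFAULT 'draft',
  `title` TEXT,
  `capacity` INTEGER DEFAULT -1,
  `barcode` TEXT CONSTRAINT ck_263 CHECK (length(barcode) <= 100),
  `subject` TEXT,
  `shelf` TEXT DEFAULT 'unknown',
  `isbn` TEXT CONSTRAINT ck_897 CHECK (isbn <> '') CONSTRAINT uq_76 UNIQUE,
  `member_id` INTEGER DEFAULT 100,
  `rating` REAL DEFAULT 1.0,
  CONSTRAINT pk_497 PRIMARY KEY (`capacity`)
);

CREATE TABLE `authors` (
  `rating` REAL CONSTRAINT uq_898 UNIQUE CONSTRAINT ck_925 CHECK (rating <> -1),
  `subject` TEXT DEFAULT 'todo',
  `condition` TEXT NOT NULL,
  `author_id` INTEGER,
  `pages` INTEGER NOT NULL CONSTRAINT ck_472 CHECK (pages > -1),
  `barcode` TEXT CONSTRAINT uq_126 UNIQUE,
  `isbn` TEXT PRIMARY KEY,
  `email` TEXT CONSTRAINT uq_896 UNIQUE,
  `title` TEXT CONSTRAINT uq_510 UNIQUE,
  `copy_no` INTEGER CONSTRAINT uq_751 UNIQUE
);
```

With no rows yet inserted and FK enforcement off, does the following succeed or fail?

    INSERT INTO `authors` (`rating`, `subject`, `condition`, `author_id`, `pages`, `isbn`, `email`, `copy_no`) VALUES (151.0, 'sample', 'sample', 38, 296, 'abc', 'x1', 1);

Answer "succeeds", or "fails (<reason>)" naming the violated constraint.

succeeds

NOT NULL columns: condition is supplied; isbn is supplied; pages is supplied.
CHECK constraints: 151.0 satisfies (rating <> -1); 296 satisfies (pages > -1).
No constraint is violated.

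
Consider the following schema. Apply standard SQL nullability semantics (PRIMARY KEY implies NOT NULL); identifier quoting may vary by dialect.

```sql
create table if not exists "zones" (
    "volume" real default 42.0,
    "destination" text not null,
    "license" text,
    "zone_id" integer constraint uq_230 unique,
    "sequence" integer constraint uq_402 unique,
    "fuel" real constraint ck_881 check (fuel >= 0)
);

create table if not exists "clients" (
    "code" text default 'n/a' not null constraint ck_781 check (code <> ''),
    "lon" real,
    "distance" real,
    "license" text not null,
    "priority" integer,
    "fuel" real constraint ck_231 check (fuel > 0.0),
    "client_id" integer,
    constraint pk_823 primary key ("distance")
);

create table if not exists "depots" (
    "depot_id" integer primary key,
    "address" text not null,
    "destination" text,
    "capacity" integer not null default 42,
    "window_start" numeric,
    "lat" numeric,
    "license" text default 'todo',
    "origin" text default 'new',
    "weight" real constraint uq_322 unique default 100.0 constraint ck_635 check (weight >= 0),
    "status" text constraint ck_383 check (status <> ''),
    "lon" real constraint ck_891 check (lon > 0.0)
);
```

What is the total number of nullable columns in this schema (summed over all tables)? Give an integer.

zones: 5 nullable (volume, license, zone_id, sequence, fuel — PK none and explicit NOT NULL columns excluded).
clients: 4 nullable (lon, priority, fuel, client_id — PK (distance) and explicit NOT NULL columns excluded).
depots: 8 nullable (destination, window_start, lat, license, origin, weight, status, lon — PK (depot_id) and explicit NOT NULL columns excluded).
Total: 5 + 4 + 8 = 17.

17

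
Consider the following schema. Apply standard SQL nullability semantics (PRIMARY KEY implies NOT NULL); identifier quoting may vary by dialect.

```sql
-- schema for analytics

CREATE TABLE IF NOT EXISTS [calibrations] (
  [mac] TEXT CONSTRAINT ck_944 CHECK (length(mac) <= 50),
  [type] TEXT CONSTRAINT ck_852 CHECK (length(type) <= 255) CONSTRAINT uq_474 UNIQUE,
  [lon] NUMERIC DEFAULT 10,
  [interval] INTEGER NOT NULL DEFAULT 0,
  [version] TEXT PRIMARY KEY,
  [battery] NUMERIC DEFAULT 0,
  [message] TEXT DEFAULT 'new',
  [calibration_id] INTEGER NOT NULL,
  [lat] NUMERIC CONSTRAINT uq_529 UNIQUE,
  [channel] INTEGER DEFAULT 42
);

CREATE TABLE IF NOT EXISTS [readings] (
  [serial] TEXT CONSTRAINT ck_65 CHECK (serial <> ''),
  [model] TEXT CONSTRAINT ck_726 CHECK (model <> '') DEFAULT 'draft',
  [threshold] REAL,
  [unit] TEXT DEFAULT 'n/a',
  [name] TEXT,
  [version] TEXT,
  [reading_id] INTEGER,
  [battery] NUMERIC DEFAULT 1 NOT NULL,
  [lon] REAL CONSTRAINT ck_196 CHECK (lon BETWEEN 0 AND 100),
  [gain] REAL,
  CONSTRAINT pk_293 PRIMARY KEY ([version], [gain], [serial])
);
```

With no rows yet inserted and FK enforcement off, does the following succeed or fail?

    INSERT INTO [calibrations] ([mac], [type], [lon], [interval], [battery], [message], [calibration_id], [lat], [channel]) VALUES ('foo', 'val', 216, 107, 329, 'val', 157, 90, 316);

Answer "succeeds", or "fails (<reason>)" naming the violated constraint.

version is omitted from the column list and has no DEFAULT, so it would receive NULL.
But version is part of the PRIMARY KEY (implied NOT NULL).

fails (NOT NULL on version)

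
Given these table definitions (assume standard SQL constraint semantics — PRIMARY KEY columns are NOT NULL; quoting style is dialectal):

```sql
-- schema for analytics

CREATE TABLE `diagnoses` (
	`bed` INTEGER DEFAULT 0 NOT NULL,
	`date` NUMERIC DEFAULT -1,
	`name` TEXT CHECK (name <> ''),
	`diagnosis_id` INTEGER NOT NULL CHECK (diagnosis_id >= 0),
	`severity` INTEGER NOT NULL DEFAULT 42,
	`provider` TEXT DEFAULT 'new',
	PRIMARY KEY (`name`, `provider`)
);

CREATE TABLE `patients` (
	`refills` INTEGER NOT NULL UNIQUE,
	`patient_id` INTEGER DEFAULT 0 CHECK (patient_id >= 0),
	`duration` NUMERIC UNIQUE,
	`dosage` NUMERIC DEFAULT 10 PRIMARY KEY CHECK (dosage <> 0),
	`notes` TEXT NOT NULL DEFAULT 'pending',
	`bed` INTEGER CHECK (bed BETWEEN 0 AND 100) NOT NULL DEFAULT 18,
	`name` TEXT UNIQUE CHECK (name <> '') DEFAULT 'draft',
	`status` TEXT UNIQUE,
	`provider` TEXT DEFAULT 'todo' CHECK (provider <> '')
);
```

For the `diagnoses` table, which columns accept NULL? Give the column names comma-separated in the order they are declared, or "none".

date

- bed: declared NOT NULL → not nullable.
- date: DEFAULT only fills an omitted column; an explicit NULL is still allowed → nullable.
- name: part of the PRIMARY KEY, which implies NOT NULL → not nullable.
- diagnosis_id: declared NOT NULL → not nullable.
- severity: declared NOT NULL → not nullable.
- provider: part of the PRIMARY KEY, which implies NOT NULL → not nullable.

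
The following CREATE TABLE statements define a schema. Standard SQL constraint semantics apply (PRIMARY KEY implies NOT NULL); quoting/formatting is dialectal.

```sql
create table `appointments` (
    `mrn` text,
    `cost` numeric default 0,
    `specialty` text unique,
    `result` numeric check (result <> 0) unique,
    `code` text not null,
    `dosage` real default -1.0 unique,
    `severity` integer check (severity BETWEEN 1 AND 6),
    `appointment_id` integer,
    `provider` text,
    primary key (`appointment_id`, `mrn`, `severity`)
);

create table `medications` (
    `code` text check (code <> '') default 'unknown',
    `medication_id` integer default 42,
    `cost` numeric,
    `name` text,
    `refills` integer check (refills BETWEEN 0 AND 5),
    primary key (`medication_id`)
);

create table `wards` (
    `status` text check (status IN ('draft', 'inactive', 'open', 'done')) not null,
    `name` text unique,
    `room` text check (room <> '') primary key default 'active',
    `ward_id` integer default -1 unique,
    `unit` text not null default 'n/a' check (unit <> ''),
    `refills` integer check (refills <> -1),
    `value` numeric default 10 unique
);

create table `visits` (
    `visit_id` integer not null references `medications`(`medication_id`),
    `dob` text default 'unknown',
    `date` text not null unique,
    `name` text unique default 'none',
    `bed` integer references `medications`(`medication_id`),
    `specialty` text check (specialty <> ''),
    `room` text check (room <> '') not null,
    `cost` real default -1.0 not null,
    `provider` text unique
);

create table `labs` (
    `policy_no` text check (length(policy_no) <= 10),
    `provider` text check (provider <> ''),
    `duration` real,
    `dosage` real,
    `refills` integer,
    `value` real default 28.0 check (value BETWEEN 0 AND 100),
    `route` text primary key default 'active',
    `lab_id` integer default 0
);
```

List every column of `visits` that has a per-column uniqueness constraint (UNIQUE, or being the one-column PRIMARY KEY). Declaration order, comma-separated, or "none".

- visit_id: no UNIQUE or single-column PK constraint.
- dob: no UNIQUE or single-column PK constraint.
- date: declared UNIQUE → unique.
- name: declared UNIQUE → unique.
- bed: no UNIQUE or single-column PK constraint.
- specialty: no UNIQUE or single-column PK constraint.
- room: no UNIQUE or single-column PK constraint.
- cost: no UNIQUE or single-column PK constraint.
- provider: declared UNIQUE → unique.

date, name, provider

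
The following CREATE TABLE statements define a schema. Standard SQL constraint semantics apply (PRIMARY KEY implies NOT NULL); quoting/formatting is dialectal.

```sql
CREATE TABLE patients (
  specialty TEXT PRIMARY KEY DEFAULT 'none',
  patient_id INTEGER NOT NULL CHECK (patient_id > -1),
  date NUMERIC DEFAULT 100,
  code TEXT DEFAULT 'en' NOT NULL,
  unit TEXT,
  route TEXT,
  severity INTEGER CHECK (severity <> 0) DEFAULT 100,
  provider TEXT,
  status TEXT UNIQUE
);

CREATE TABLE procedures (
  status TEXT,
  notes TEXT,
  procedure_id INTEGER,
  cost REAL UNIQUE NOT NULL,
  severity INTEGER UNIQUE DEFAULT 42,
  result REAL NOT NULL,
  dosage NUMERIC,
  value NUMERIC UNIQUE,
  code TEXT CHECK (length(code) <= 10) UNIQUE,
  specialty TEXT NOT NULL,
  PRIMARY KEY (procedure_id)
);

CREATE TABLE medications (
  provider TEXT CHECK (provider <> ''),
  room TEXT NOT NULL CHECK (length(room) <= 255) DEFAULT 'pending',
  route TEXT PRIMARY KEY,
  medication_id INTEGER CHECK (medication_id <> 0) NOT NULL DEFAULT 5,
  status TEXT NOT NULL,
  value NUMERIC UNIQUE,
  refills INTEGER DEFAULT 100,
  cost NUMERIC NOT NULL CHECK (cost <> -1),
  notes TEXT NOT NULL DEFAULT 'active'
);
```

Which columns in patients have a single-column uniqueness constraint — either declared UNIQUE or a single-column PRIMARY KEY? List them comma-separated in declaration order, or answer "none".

specialty, status

- specialty: single-column PRIMARY KEY → unique.
- patient_id: no UNIQUE or single-column PK constraint.
- date: no UNIQUE or single-column PK constraint.
- code: no UNIQUE or single-column PK constraint.
- unit: no UNIQUE or single-column PK constraint.
- route: no UNIQUE or single-column PK constraint.
- severity: no UNIQUE or single-column PK constraint.
- provider: no UNIQUE or single-column PK constraint.
- status: declared UNIQUE → unique.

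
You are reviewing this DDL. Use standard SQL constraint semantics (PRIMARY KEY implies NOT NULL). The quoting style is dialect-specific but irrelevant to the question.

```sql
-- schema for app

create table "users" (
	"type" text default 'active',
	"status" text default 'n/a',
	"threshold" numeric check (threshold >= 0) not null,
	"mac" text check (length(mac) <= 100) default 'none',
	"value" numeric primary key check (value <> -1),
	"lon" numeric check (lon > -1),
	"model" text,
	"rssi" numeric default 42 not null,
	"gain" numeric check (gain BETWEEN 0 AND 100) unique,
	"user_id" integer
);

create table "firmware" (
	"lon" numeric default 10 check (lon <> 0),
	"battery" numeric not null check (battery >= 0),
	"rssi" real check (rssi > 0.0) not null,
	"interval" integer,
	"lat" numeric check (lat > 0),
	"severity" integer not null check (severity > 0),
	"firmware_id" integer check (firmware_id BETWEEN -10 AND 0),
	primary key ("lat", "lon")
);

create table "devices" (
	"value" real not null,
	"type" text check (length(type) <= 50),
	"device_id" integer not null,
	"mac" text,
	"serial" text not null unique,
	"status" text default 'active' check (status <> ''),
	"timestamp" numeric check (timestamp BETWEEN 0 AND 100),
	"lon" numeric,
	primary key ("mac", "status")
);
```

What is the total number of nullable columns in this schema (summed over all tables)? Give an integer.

users: 7 nullable (type, status, mac, lon, model, gain, user_id — PK (value) and explicit NOT NULL columns excluded).
firmware: 2 nullable (interval, firmware_id — PK (lat, lon) and explicit NOT NULL columns excluded).
devices: 3 nullable (type, timestamp, lon — PK (mac, status) and explicit NOT NULL columns excluded).
Total: 7 + 2 + 3 = 12.

12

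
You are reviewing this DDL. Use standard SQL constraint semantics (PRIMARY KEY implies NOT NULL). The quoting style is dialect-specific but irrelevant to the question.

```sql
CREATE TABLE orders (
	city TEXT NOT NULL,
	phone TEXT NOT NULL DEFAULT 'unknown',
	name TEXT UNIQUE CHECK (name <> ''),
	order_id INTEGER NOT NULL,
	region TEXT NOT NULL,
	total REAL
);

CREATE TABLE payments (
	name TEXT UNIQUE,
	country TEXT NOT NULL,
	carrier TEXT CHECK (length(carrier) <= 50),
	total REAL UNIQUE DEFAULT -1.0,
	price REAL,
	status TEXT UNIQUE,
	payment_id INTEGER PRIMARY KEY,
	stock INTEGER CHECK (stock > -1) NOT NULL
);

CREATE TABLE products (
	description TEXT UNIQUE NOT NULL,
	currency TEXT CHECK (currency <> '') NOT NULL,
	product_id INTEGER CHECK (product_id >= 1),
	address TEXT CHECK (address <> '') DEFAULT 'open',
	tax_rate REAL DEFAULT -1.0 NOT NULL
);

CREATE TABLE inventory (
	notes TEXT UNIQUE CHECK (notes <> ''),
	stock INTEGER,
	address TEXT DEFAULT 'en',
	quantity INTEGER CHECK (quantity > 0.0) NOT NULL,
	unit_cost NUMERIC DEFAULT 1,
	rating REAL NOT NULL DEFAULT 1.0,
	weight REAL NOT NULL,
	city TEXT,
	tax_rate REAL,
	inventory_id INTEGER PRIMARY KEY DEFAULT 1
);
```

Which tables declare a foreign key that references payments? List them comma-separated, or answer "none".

none

No REFERENCES clause anywhere in the schema names payments.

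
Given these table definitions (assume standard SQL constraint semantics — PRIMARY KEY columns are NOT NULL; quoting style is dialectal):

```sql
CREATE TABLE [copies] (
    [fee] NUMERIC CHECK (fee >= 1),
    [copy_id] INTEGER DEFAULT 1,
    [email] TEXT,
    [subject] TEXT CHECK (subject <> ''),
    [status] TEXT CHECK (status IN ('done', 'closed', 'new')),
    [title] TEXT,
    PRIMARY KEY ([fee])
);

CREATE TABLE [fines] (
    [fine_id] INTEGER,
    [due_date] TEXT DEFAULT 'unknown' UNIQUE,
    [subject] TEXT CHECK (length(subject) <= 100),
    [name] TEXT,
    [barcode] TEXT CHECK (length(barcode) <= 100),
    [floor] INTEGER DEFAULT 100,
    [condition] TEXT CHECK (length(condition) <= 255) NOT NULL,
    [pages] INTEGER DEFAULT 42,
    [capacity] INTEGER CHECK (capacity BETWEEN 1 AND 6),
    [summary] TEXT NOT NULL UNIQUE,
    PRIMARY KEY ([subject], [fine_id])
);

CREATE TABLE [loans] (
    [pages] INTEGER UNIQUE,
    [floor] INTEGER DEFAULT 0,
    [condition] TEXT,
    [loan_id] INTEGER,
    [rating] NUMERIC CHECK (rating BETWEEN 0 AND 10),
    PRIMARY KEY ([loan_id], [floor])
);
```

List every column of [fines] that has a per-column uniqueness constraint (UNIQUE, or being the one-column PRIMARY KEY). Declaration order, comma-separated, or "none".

due_date, summary

- fine_id: part of a composite PRIMARY KEY — only the tuple is unique, not this column on its own.
- due_date: declared UNIQUE → unique.
- subject: part of a composite PRIMARY KEY — only the tuple is unique, not this column on its own.
- name: no UNIQUE or single-column PK constraint.
- barcode: no UNIQUE or single-column PK constraint.
- floor: no UNIQUE or single-column PK constraint.
- condition: no UNIQUE or single-column PK constraint.
- pages: no UNIQUE or single-column PK constraint.
- capacity: no UNIQUE or single-column PK constraint.
- summary: declared UNIQUE → unique.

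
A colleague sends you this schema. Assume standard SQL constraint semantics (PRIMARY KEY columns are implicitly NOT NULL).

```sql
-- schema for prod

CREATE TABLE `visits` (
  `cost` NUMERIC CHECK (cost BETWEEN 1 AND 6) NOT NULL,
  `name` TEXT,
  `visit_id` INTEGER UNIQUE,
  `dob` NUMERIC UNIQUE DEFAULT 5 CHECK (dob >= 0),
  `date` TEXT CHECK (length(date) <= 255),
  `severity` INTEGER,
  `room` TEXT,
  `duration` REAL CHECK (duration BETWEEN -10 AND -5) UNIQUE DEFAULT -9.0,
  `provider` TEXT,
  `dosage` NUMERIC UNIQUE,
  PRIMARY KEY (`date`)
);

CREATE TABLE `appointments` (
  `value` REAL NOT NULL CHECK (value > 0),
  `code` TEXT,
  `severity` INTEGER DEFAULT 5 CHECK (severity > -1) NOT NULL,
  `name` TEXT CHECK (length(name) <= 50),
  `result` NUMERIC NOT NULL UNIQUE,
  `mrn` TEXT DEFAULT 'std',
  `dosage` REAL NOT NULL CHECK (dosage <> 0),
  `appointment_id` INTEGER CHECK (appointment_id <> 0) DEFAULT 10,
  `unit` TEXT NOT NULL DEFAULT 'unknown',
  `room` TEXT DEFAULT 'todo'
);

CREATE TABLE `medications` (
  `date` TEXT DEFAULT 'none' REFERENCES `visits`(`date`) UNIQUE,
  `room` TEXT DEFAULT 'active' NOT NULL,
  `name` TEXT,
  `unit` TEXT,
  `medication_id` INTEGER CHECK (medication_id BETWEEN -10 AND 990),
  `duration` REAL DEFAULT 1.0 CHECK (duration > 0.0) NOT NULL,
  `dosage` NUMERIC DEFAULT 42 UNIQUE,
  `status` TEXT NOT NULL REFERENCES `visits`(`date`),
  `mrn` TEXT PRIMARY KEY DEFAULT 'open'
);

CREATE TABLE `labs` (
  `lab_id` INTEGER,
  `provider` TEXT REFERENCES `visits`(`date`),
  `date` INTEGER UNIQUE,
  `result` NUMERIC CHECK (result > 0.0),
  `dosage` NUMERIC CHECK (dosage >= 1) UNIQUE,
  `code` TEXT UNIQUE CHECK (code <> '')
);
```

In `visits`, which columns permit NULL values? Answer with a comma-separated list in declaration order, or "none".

name, visit_id, dob, severity, room, duration, provider, dosage

- cost: declared NOT NULL → not nullable.
- name: no NOT NULL constraint applies → nullable.
- visit_id: UNIQUE does not imply NOT NULL → nullable.
- dob: CHECK does not forbid NULL (a CHECK constraint passes when its expression is NULL) → nullable.
- date: part of the PRIMARY KEY, which implies NOT NULL → not nullable.
- severity: no NOT NULL constraint applies → nullable.
- room: no NOT NULL constraint applies → nullable.
- duration: CHECK does not forbid NULL (a CHECK constraint passes when its expression is NULL) → nullable.
- provider: no NOT NULL constraint applies → nullable.
- dosage: UNIQUE does not imply NOT NULL → nullable.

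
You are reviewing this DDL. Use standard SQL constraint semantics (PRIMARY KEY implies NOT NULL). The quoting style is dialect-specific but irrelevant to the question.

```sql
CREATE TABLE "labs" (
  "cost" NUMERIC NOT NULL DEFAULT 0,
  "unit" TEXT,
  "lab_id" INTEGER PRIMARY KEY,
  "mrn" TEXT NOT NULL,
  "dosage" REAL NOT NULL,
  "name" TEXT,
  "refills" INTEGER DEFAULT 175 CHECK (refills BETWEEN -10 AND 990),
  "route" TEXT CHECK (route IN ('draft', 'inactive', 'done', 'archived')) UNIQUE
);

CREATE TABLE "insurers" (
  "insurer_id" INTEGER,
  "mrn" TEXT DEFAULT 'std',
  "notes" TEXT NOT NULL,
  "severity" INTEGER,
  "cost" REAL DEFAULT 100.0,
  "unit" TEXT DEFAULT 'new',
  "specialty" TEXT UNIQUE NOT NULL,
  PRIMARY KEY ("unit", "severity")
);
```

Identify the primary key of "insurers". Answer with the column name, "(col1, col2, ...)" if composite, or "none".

A table-level PRIMARY KEY clause names 2 columns: unit, severity.
This is a composite key — the combination is unique, not each column individually.

(unit, severity)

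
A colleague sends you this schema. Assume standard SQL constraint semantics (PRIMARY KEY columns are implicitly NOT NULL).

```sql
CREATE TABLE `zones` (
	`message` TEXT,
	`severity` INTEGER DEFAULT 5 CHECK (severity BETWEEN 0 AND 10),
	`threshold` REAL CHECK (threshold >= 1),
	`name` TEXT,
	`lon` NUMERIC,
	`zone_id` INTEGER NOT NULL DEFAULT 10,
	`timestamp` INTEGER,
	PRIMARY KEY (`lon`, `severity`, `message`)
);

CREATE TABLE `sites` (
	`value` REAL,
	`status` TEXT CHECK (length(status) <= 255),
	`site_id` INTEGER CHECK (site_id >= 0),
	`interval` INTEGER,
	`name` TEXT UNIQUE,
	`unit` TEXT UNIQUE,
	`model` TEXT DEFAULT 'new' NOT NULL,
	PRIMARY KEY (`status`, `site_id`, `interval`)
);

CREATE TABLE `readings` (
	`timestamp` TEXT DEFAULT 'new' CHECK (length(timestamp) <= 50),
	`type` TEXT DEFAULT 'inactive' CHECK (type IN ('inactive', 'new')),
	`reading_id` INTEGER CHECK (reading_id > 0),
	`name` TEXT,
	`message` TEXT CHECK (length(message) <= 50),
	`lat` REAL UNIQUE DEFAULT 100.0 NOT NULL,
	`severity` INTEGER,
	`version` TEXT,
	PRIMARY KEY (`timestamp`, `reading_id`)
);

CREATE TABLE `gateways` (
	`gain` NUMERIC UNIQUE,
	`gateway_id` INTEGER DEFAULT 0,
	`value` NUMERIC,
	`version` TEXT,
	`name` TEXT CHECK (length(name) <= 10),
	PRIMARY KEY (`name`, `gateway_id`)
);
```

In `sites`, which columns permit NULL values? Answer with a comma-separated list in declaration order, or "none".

value, name, unit

- value: no NOT NULL constraint applies → nullable.
- status: part of the PRIMARY KEY, which implies NOT NULL → not nullable.
- site_id: part of the PRIMARY KEY, which implies NOT NULL → not nullable.
- interval: part of the PRIMARY KEY, which implies NOT NULL → not nullable.
- name: UNIQUE does not imply NOT NULL → nullable.
- unit: UNIQUE does not imply NOT NULL → nullable.
- model: declared NOT NULL → not nullable.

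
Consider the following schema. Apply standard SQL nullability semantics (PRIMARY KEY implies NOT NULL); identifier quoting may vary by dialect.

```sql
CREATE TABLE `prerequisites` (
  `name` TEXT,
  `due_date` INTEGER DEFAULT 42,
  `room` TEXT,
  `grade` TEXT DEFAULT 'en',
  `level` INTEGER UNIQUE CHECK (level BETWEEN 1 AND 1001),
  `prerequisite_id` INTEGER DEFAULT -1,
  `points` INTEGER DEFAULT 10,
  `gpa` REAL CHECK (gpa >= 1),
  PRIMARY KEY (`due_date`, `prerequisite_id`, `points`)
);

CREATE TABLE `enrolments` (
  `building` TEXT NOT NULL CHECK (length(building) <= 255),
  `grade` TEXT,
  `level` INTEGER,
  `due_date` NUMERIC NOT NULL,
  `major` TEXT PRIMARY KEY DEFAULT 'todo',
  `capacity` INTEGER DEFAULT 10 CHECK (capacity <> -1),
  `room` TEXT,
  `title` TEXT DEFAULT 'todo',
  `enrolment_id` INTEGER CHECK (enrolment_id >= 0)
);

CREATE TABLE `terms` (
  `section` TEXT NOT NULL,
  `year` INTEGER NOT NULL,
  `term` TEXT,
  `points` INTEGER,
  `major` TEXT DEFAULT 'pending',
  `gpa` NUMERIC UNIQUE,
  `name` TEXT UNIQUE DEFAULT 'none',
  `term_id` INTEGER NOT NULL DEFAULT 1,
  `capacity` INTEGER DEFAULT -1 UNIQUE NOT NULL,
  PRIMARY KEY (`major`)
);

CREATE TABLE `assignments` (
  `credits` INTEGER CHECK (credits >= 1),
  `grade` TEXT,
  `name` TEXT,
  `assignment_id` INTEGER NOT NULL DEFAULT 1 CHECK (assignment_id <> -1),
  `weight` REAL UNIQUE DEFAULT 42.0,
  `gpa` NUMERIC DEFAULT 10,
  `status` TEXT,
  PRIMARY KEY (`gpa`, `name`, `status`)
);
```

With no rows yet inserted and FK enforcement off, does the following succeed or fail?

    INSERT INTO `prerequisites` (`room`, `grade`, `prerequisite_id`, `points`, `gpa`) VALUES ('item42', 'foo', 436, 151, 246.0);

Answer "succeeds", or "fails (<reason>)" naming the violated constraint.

NOT NULL columns: due_date defaults to 42; points is supplied; prerequisite_id is supplied.
CHECK constraints: 246.0 satisfies (gpa >= 1).
No constraint is violated.

succeeds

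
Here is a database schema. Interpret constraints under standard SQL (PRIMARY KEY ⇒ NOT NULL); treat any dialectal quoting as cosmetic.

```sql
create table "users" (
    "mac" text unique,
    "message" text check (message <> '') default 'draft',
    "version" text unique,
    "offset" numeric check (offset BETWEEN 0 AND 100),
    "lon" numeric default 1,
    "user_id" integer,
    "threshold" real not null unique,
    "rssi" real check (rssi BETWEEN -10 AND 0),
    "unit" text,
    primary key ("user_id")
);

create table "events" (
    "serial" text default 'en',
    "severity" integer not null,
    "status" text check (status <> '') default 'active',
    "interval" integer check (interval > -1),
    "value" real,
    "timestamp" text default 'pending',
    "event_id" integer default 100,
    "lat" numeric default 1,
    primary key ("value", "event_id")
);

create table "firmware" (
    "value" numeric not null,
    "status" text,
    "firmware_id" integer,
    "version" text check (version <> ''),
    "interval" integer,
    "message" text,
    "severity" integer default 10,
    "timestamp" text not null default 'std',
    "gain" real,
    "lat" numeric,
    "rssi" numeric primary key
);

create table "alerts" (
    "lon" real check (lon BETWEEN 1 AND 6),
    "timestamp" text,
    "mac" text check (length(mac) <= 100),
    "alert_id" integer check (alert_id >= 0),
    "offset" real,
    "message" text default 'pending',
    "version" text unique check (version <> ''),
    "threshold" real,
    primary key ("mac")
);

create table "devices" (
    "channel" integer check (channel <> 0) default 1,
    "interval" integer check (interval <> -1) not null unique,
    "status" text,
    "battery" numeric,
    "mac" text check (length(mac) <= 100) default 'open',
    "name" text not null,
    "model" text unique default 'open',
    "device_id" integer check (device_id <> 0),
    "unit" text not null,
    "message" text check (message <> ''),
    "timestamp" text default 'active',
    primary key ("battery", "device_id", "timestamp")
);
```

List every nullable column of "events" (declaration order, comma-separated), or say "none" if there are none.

- serial: DEFAULT only fills an omitted column; an explicit NULL is still allowed → nullable.
- severity: declared NOT NULL → not nullable.
- status: CHECK does not forbid NULL (a CHECK constraint passes when its expression is NULL) → nullable.
- interval: CHECK does not forbid NULL (a CHECK constraint passes when its expression is NULL) → nullable.
- value: part of the PRIMARY KEY, which implies NOT NULL → not nullable.
- timestamp: DEFAULT only fills an omitted column; an explicit NULL is still allowed → nullable.
- event_id: part of the PRIMARY KEY, which implies NOT NULL → not nullable.
- lat: DEFAULT only fills an omitted column; an explicit NULL is still allowed → nullable.

serial, status, interval, timestamp, lat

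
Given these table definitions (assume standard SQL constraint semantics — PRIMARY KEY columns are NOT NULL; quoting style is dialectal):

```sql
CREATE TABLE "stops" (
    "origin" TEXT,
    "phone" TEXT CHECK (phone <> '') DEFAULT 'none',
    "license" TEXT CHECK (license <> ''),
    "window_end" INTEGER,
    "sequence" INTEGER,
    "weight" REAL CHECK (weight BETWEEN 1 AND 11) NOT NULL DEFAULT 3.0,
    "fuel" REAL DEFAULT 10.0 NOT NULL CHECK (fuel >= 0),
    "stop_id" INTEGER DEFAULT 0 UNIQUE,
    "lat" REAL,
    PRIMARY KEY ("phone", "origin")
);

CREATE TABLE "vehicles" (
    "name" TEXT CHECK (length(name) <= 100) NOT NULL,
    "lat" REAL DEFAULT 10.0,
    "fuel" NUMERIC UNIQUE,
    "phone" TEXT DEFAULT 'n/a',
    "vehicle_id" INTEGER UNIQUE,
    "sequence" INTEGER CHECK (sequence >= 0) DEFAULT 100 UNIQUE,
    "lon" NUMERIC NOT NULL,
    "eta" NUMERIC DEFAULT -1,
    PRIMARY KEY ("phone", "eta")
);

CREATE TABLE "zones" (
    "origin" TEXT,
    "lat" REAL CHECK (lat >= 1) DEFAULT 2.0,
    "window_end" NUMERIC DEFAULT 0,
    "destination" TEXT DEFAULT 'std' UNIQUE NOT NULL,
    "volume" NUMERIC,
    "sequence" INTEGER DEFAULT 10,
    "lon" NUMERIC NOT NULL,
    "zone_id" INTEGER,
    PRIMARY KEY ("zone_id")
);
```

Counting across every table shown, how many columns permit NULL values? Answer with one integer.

stops: 5 nullable (license, window_end, sequence, stop_id, lat — PK (phone, origin) and explicit NOT NULL columns excluded).
vehicles: 4 nullable (lat, fuel, vehicle_id, sequence — PK (phone, eta) and explicit NOT NULL columns excluded).
zones: 5 nullable (origin, lat, window_end, volume, sequence — PK (zone_id) and explicit NOT NULL columns excluded).
Total: 5 + 4 + 5 = 14.

14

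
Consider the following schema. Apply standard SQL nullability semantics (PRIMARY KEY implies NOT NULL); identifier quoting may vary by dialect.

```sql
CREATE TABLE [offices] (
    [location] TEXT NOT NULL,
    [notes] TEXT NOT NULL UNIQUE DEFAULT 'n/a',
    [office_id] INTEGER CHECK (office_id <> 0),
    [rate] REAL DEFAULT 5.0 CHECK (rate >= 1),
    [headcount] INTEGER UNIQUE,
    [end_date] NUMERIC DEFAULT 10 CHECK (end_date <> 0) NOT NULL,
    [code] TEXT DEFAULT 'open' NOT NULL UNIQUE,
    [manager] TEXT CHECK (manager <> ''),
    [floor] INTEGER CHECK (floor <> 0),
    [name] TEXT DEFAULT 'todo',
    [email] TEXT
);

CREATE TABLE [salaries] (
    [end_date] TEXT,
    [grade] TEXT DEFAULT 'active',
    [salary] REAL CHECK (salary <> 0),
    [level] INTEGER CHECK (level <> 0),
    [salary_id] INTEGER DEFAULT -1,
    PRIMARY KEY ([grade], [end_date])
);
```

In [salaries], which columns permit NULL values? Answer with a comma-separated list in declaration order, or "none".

- end_date: part of the PRIMARY KEY, which implies NOT NULL → not nullable.
- grade: part of the PRIMARY KEY, which implies NOT NULL → not nullable.
- salary: CHECK does not forbid NULL (a CHECK constraint passes when its expression is NULL) → nullable.
- level: CHECK does not forbid NULL (a CHECK constraint passes when its expression is NULL) → nullable.
- salary_id: DEFAULT only fills an omitted column; an explicit NULL is still allowed → nullable.

salary, level, salary_id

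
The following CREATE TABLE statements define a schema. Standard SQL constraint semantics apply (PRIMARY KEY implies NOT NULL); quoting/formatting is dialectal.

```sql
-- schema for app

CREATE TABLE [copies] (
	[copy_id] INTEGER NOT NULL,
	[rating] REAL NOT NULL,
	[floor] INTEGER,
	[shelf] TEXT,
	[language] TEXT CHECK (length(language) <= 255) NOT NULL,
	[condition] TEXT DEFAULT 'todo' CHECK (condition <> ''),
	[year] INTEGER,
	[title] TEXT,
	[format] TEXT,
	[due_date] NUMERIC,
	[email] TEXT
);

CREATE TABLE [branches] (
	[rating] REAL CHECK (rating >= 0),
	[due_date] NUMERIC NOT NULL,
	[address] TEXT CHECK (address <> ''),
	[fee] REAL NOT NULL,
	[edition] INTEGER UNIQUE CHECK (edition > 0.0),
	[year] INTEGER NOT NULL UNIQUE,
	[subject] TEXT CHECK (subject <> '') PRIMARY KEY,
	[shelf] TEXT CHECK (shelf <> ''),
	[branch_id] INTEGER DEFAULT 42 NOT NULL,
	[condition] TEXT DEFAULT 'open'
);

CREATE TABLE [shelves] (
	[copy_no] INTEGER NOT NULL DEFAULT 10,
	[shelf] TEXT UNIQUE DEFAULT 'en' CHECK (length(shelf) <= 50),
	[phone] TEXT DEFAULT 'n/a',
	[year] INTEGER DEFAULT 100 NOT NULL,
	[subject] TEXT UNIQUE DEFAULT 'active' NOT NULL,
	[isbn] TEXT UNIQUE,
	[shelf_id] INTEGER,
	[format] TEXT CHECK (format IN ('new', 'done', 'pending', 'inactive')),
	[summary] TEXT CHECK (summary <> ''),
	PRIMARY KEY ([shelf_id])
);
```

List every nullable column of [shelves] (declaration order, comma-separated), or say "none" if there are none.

shelf, phone, isbn, format, summary

- copy_no: declared NOT NULL → not nullable.
- shelf: CHECK does not forbid NULL (a CHECK constraint passes when its expression is NULL) → nullable.
- phone: DEFAULT only fills an omitted column; an explicit NULL is still allowed → nullable.
- year: declared NOT NULL → not nullable.
- subject: declared NOT NULL → not nullable.
- isbn: UNIQUE does not imply NOT NULL → nullable.
- shelf_id: part of the PRIMARY KEY, which implies NOT NULL → not nullable.
- format: CHECK does not forbid NULL (a CHECK constraint passes when its expression is NULL) → nullable.
- summary: CHECK does not forbid NULL (a CHECK constraint passes when its expression is NULL) → nullable.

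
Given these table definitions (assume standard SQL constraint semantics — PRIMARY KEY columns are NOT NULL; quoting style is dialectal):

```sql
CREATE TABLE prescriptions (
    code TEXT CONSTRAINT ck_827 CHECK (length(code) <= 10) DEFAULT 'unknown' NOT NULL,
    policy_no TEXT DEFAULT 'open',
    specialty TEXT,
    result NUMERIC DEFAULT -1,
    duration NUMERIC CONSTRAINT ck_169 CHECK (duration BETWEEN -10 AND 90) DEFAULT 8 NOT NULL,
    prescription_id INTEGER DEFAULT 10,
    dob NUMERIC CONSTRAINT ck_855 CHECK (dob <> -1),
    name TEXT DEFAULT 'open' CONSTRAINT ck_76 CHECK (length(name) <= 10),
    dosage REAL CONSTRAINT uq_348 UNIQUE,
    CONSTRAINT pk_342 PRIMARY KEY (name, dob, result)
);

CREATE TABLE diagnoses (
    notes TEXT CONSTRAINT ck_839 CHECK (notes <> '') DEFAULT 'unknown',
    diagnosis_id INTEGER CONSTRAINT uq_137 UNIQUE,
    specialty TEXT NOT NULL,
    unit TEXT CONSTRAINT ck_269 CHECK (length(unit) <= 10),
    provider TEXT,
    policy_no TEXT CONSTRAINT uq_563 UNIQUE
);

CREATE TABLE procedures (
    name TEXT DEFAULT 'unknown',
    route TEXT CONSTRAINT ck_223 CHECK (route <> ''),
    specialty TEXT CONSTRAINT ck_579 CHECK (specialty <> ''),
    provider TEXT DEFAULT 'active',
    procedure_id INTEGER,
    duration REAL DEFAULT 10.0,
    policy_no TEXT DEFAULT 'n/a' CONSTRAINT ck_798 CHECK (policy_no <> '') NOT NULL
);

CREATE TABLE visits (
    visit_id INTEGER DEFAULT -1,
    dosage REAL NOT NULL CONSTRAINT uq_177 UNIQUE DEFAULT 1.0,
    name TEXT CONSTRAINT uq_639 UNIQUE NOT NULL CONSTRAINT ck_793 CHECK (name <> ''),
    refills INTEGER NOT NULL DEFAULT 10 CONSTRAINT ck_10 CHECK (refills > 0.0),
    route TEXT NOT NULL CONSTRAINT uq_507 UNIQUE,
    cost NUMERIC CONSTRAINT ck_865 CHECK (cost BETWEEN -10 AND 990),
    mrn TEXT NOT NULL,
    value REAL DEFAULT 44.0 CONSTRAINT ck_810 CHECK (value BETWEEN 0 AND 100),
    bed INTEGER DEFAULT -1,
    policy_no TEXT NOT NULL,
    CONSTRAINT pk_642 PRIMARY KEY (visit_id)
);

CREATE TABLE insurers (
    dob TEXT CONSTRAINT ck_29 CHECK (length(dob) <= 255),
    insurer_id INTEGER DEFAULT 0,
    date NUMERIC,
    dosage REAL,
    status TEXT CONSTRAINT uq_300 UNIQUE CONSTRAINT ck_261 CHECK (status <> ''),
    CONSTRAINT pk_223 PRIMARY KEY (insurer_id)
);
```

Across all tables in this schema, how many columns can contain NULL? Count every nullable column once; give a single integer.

22

prescriptions: 4 nullable (policy_no, specialty, prescription_id, dosage — PK (name, dob, result) and explicit NOT NULL columns excluded).
diagnoses: 5 nullable (notes, diagnosis_id, unit, provider, policy_no — PK none and explicit NOT NULL columns excluded).
procedures: 6 nullable (name, route, specialty, provider, procedure_id, duration — PK none and explicit NOT NULL columns excluded).
visits: 3 nullable (cost, value, bed — PK (visit_id) and explicit NOT NULL columns excluded).
insurers: 4 nullable (dob, date, dosage, status — PK (insurer_id) and explicit NOT NULL columns excluded).
Total: 4 + 5 + 6 + 3 + 4 = 22.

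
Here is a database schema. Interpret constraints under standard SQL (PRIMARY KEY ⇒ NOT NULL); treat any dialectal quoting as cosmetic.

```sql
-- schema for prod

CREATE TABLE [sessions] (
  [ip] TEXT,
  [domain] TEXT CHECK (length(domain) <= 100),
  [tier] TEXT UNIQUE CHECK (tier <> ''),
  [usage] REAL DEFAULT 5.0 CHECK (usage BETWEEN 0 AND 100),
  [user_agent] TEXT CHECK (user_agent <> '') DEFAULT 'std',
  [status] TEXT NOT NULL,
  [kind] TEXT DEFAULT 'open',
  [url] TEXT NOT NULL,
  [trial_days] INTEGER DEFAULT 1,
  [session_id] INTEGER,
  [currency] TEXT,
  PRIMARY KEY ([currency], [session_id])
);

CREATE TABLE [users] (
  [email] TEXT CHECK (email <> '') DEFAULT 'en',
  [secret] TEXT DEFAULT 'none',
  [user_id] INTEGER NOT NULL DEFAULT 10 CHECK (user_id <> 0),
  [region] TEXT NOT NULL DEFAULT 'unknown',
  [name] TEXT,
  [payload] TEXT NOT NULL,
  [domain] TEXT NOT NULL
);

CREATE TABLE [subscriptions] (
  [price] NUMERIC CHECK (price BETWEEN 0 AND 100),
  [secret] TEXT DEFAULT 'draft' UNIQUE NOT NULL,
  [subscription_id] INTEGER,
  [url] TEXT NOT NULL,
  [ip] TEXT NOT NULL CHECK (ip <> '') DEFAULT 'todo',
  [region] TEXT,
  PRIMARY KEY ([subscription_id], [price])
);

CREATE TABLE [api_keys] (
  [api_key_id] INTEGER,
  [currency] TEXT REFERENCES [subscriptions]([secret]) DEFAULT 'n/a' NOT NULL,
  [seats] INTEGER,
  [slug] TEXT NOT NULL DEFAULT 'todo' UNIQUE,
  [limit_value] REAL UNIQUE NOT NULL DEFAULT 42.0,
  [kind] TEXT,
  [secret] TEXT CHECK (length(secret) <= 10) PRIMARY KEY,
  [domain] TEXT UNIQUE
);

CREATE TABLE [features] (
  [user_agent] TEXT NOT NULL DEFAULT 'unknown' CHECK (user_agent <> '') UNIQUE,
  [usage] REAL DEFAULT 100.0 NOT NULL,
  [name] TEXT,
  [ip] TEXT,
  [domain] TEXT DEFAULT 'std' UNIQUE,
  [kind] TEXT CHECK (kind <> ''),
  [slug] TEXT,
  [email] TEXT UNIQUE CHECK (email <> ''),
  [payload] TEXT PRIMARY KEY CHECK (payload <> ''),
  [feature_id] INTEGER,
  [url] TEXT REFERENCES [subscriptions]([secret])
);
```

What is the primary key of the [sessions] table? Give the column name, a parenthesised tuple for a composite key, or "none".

(currency, session_id)

A table-level PRIMARY KEY clause names 2 columns: currency, session_id.
This is a composite key — the combination is unique, not each column individually.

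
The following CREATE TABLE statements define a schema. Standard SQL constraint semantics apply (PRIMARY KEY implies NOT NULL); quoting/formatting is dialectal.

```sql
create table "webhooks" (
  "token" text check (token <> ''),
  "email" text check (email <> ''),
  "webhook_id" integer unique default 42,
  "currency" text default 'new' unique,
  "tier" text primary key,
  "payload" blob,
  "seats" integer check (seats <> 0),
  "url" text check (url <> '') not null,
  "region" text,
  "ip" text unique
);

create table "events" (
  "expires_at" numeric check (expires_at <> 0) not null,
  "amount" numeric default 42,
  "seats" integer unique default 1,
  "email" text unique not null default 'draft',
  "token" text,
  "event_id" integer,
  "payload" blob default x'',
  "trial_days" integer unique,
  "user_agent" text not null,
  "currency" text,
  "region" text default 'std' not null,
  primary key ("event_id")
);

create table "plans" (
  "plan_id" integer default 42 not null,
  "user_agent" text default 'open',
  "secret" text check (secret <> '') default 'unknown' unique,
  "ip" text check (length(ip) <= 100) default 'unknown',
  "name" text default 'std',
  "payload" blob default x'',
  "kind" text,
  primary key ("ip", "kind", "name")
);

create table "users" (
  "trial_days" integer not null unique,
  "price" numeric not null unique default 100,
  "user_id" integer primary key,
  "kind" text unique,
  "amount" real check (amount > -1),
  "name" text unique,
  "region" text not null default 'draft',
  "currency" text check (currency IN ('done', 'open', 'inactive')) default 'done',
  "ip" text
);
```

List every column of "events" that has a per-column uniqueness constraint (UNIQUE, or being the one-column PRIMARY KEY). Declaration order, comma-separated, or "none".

seats, email, event_id, trial_days

- expires_at: no UNIQUE or single-column PK constraint.
- amount: no UNIQUE or single-column PK constraint.
- seats: declared UNIQUE → unique.
- email: declared UNIQUE → unique.
- token: no UNIQUE or single-column PK constraint.
- event_id: single-column PRIMARY KEY → unique.
- payload: no UNIQUE or single-column PK constraint.
- trial_days: declared UNIQUE → unique.
- user_agent: no UNIQUE or single-column PK constraint.
- currency: no UNIQUE or single-column PK constraint.
- region: no UNIQUE or single-column PK constraint.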